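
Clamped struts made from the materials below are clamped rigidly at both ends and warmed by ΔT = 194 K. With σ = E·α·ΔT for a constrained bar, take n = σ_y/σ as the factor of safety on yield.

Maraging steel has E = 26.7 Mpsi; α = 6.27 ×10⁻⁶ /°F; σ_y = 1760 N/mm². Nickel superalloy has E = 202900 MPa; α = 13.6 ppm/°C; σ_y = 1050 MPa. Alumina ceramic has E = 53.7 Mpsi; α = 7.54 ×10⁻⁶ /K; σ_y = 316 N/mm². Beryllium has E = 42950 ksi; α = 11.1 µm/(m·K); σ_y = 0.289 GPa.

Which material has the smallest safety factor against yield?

beryllium

With everything in SI (GPa, ×10⁻⁶/K, MPa):
  maraging steel: E = 184.1, α = 11.3, σ_y = 1760 → σ = 403 MPa, n = 4.37
  nickel superalloy: E = 202.9, α = 13.6, σ_y = 1050 → σ = 535 MPa, n = 1.96
  alumina ceramic: E = 370.2, α = 7.54, σ_y = 316.0 → σ = 542 MPa, n = 0.583
  beryllium: E = 296.1, α = 11.1, σ_y = 289.0 → σ = 638 MPa, n = 0.453
The minimum is beryllium at n = 0.453.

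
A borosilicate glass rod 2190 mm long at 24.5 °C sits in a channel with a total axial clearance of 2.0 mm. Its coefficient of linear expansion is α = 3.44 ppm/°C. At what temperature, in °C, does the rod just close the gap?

290 °C

α·L₀·ΔT = 2.0 mm ⇒ ΔT = 2.0 / (3.44×10⁻⁶ × 2190.0) = 265.5 K.
T = 24.5 + 265.5 = 290.0 °C.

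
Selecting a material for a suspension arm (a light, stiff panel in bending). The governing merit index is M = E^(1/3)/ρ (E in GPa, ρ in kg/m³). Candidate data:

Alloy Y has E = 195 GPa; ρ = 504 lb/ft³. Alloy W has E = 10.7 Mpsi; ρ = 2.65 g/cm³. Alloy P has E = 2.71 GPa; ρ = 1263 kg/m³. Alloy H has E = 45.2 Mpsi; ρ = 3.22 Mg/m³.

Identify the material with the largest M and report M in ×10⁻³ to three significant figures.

Putting every candidate on a common basis:
  alloy Y: E = 195.0 GPa, ρ = 8073 kg/m³
  alloy W: E = 73.77 GPa, ρ = 2650 kg/m³
  alloy P: E = 2.710 GPa, ρ = 1263 kg/m³
  alloy H: E = 311.6 GPa, ρ = 3220 kg/m³
  alloy H: M = 2.11×10⁻³
  alloy W: M = 1.58×10⁻³
  alloy P: M = 1.10×10⁻³
  alloy Y: M = 0.718×10⁻³
Alloy H ranks first.

alloy H, M = 2.11×10⁻³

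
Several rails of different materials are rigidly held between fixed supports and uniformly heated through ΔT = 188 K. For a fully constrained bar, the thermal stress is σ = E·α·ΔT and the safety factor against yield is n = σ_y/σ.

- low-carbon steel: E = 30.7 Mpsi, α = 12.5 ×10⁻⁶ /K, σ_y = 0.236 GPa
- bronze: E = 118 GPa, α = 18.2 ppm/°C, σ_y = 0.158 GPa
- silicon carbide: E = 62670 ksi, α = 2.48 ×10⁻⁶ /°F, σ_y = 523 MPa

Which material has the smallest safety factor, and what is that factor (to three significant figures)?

With everything in SI (GPa, ×10⁻⁶/K, MPa):
  low-carbon steel: E = 211.7, α = 12.5, σ_y = 236.0 → σ = 497 MPa, n = 0.474
  bronze: E = 118.0, α = 18.2, σ_y = 158.0 → σ = 404 MPa, n = 0.391
  silicon carbide: E = 432.1, α = 4.46, σ_y = 523.0 → σ = 363 MPa, n = 1.44
Bronze has the lowest safety factor, n = 0.391.

bronze, n = 0.391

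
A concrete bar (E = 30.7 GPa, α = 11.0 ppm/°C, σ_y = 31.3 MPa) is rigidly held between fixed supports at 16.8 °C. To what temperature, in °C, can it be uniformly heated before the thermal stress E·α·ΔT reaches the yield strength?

E·α·ΔT = 31.30 MPa ⇒ ΔT = 31.30 / (30.70×10³ × 11.0×10⁻⁶) = 92.69 K.
T = 16.8 + 92.69 = 109.5 °C.

109 °C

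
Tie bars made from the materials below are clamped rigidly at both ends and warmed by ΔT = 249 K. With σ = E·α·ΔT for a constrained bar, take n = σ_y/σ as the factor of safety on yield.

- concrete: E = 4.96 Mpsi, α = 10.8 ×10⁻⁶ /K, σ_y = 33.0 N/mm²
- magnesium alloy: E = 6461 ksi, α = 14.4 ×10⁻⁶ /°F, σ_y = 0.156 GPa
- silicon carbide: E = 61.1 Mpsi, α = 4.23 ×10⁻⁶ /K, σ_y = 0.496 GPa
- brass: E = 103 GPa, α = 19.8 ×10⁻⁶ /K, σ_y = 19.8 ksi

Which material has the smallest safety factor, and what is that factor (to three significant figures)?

Per material, after unit conversion:
  concrete: E = 34.20, α = 10.8, σ_y = 33.00 → σ = 92.0 MPa, n = 0.359
  magnesium alloy: E = 44.55, α = 25.9, σ_y = 156.0 → σ = 288 MPa, n = 0.543
  silicon carbide: E = 421.3, α = 4.23, σ_y = 496.0 → σ = 444 MPa, n = 1.12
  brass: E = 103.0, α = 19.8, σ_y = 136.5 → σ = 508 MPa, n = 0.269
The minimum is brass at n = 0.269.

brass, n = 0.269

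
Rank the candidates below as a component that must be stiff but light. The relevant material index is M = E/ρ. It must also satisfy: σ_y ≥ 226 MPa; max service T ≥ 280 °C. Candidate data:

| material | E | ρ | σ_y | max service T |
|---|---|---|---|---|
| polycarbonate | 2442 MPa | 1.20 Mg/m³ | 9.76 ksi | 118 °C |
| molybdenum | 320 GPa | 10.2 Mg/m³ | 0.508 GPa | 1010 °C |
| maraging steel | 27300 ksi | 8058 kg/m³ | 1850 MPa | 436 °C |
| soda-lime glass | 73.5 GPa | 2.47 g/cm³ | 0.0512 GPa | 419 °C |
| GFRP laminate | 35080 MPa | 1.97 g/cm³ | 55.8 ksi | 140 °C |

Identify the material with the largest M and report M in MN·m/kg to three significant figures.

molybdenum, M = 31.4 MN·m/kg

Screen on constraints: σ_y ≥ 226 MPa; max service T ≥ 280 °C. Survivors: molybdenum, maraging steel.
In SI units:
  molybdenum: E = 320.0 GPa, ρ = 10200 kg/m³
  maraging steel: E = 188.2 GPa, ρ = 8058 kg/m³
  molybdenum: M = 31.4 MN·m/kg
  maraging steel: M = 23.4 MN·m/kg
Molybdenum has the largest M.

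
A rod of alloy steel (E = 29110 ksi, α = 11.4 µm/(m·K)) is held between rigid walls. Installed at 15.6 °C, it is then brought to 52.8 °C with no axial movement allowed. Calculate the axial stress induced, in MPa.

E = 29110 ksi = 200.7 GPa.
ΔT = 37.20 K. Constrained thermal stress σ = E·α·ΔT = 200.7×10³ MPa × 11.4×10⁻⁶ × 37.20 = 85.1 MPa (compressive).

85.1 MPa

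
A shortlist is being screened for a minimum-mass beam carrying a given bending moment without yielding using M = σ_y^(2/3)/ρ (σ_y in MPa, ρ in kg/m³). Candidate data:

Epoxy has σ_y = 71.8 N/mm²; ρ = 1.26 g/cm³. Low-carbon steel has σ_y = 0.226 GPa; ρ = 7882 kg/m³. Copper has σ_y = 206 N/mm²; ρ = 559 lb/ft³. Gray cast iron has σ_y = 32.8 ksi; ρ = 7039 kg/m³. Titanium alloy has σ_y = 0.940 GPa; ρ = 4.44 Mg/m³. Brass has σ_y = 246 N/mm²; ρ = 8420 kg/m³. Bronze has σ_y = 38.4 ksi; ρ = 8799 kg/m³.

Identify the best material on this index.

titanium alloy

Normalizing units and computing the index:
  epoxy: σ_y = 71.80 MPa, ρ = 1260 kg/m³
  low-carbon steel: σ_y = 226.0 MPa, ρ = 7882 kg/m³
  copper: σ_y = 206.0 MPa, ρ = 8954 kg/m³
  gray cast iron: σ_y = 226.1 MPa, ρ = 7039 kg/m³
  titanium alloy: σ_y = 940.0 MPa, ρ = 4440 kg/m³
  brass: σ_y = 246.0 MPa, ρ = 8420 kg/m³
  bronze: σ_y = 264.8 MPa, ρ = 8799 kg/m³
  titanium alloy: M = 21.6×10⁻³
  epoxy: M = 13.7×10⁻³
  gray cast iron: M = 5.27×10⁻³
  low-carbon steel: M = 4.71×10⁻³
  bronze: M = 4.69×10⁻³
  brass: M = 4.66×10⁻³
  copper: M = 3.90×10⁻³
Titanium alloy ranks first.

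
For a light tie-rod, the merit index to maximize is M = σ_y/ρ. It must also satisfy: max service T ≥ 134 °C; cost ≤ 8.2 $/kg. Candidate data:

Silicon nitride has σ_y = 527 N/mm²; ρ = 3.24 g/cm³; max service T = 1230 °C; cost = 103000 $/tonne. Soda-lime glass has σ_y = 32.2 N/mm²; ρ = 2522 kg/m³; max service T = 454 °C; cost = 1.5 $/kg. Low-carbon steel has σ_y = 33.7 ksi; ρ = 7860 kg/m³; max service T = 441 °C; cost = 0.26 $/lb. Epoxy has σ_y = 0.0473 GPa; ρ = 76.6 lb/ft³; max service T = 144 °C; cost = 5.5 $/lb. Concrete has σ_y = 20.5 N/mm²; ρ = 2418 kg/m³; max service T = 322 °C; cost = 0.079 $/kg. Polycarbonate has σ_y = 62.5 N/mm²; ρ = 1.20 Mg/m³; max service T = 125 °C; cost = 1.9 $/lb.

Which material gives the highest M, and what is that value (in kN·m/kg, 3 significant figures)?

Screen on constraints: max service T ≥ 134 °C; cost ≤ 8.2 $/kg. Survivors: soda-lime glass, low-carbon steel, concrete.
Convert each candidate to consistent units, then evaluate M:
  soda-lime glass: σ_y = 32.20 MPa, ρ = 2522 kg/m³
  low-carbon steel: σ_y = 232.4 MPa, ρ = 7860 kg/m³
  concrete: σ_y = 20.50 MPa, ρ = 2418 kg/m³
  low-carbon steel: M = 29.6 kN·m/kg
  soda-lime glass: M = 12.8 kN·m/kg
  concrete: M = 8.48 kN·m/kg
Low-carbon steel has the largest M.

low-carbon steel, M = 29.6 kN·m/kg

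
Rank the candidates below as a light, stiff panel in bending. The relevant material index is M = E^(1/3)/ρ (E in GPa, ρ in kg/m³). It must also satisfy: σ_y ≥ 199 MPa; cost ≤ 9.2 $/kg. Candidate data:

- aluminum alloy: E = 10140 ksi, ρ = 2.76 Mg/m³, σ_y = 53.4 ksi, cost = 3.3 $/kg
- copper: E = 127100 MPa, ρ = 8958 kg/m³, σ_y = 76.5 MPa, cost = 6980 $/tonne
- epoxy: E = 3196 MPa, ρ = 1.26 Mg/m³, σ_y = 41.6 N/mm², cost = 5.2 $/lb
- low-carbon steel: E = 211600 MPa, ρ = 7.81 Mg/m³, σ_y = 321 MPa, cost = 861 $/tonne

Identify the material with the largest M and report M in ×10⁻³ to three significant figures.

Screen on constraints: σ_y ≥ 199 MPa; cost ≤ 9.2 $/kg. Survivors: aluminum alloy, low-carbon steel.
Convert each candidate to consistent units, then evaluate M:
  aluminum alloy: E = 69.91 GPa, ρ = 2760 kg/m³
  low-carbon steel: E = 211.6 GPa, ρ = 7810 kg/m³
  aluminum alloy: M = 1.49×10⁻³
  low-carbon steel: M = 0.763×10⁻³
Aluminum alloy has the largest M.

aluminum alloy, M = 1.49×10⁻³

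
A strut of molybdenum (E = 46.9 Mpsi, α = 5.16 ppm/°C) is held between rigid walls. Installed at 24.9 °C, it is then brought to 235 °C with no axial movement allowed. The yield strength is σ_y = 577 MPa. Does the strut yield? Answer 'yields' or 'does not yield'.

does not yield

E = 46.9 Mpsi = 323.4 GPa.
ΔT = 210.1 K. Constrained thermal stress σ = E·α·ΔT = 323.4×10³ MPa × 5.16×10⁻⁶ × 210.1 = 351 MPa (compressive).
Compare to σ_y = 577 MPa: σ < σ_y, so it does not yield.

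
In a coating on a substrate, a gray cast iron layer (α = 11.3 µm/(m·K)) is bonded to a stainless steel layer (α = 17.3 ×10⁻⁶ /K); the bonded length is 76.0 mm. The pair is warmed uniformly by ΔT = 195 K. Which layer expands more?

stainless steel

α(gray cast iron) = 11.3×10⁻⁶/K vs α(stainless steel) = 17.3×10⁻⁶/K.
Higher α expands more for the same ΔT: stainless steel.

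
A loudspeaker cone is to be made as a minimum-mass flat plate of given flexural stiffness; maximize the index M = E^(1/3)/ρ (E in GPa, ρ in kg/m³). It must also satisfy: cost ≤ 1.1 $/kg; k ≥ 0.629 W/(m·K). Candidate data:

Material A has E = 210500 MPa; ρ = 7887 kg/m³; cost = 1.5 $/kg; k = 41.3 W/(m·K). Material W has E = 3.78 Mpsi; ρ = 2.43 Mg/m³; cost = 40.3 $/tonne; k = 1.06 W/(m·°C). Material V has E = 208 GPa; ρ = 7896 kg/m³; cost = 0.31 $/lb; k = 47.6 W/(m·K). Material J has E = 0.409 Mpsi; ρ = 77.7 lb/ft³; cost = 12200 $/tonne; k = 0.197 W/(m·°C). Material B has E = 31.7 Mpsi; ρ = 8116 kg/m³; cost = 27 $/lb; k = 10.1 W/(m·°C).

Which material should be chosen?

Screen on constraints: cost ≤ 1.1 $/kg; k ≥ 0.629 W/(m·K). Survivors: material W, material V.
Putting every candidate on a common basis:
  material W: E = 26.06 GPa, ρ = 2430 kg/m³
  material V: E = 208.0 GPa, ρ = 7896 kg/m³
  material W: M = 1.22×10⁻³
  material V: M = 0.750×10⁻³
Material W has the largest M.

material W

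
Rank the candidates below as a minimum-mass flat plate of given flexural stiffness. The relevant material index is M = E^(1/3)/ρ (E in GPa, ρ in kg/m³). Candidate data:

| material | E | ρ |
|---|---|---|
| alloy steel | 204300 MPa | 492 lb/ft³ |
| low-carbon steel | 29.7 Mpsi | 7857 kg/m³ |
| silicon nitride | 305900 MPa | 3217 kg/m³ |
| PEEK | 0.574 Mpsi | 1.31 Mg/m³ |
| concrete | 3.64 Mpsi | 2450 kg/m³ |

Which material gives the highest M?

silicon nitride

In SI units:
  alloy steel: E = 204.3 GPa, ρ = 7881 kg/m³
  low-carbon steel: E = 204.8 GPa, ρ = 7857 kg/m³
  silicon nitride: E = 305.9 GPa, ρ = 3217 kg/m³
  PEEK: E = 3.958 GPa, ρ = 1310 kg/m³
  concrete: E = 25.10 GPa, ρ = 2450 kg/m³
  silicon nitride: M = 2.09×10⁻³
  PEEK: M = 1.21×10⁻³
  concrete: M = 1.20×10⁻³
  low-carbon steel: M = 0.750×10⁻³
  alloy steel: M = 0.747×10⁻³
Highest index: silicon nitride.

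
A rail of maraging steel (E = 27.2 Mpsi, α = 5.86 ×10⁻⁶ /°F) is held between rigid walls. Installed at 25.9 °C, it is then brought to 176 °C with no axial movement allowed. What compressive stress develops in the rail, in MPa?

297 MPa

E = 27.2 Mpsi = 187.5 GPa.
α = 5.86×10⁻⁶/°F × 9/5 = 10.5×10⁻⁶/K.
ΔT = 150.1 K. Constrained thermal stress σ = E·α·ΔT = 187.5×10³ MPa × 10.5×10⁻⁶ × 150.1 = 297 MPa (compressive).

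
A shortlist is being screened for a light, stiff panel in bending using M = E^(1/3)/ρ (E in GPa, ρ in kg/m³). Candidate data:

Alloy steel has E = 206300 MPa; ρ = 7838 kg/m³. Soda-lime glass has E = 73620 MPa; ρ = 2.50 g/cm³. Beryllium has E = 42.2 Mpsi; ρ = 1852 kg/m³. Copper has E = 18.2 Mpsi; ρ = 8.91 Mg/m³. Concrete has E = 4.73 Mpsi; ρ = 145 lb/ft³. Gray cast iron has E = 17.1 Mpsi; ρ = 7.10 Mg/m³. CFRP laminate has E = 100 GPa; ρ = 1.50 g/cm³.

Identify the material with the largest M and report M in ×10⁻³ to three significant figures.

beryllium, M = 3.58×10⁻³

After converting to SI:
  alloy steel: E = 206.3 GPa, ρ = 7838 kg/m³
  soda-lime glass: E = 73.62 GPa, ρ = 2500 kg/m³
  beryllium: E = 291.0 GPa, ρ = 1852 kg/m³
  copper: E = 125.5 GPa, ρ = 8910 kg/m³
  concrete: E = 32.61 GPa, ρ = 2323 kg/m³
  gray cast iron: E = 117.9 GPa, ρ = 7100 kg/m³
  CFRP laminate: E = 100.0 GPa, ρ = 1500 kg/m³
  beryllium: M = 3.58×10⁻³
  CFRP laminate: M = 3.09×10⁻³
  soda-lime glass: M = 1.68×10⁻³
  concrete: M = 1.38×10⁻³
  alloy steel: M = 0.754×10⁻³
  gray cast iron: M = 0.691×10⁻³
  copper: M = 0.562×10⁻³
Beryllium ranks first.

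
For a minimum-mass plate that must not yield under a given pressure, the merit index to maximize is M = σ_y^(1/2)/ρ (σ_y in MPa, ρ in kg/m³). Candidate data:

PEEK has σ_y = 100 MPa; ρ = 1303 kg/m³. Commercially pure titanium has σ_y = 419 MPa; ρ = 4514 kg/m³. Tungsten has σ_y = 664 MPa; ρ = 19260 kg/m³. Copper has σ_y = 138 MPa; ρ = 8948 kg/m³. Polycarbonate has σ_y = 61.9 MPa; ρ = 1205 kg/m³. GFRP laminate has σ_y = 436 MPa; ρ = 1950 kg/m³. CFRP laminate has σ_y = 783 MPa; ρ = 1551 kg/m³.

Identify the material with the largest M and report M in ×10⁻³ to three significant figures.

Computing M directly (units already consistent):
  CFRP laminate: M = 18.0×10⁻³
  GFRP laminate: M = 10.7×10⁻³
  PEEK: M = 7.67×10⁻³
  polycarbonate: M = 6.53×10⁻³
  commercially pure titanium: M = 4.53×10⁻³
  tungsten: M = 1.34×10⁻³
  copper: M = 1.31×10⁻³
The maximum is for CFRP laminate.

CFRP laminate, M = 18.0×10⁻³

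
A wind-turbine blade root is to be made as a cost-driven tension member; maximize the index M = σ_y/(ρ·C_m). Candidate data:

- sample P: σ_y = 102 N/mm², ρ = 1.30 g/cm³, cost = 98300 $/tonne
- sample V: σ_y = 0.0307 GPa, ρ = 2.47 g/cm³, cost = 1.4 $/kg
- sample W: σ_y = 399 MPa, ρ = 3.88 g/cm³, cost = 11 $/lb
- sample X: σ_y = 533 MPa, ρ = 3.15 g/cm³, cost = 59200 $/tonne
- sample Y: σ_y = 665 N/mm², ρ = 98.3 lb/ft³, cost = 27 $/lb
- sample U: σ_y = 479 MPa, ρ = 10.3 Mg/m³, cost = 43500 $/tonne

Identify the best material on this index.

In SI units:
  sample P: σ_y = 102.0 MPa, ρ = 1300 kg/m³, cost = 98.30 $/kg
  sample V: σ_y = 30.70 MPa, ρ = 2470 kg/m³, cost = 1.400 $/kg
  sample W: σ_y = 399.0 MPa, ρ = 3880 kg/m³, cost = 24.25 $/kg
  sample X: σ_y = 533.0 MPa, ρ = 3150 kg/m³, cost = 59.20 $/kg
  sample Y: σ_y = 665.0 MPa, ρ = 1575 kg/m³, cost = 59.52 $/kg
  sample U: σ_y = 479.0 MPa, ρ = 10300 kg/m³, cost = 43.50 $/kg
  sample V: M = 8.88 kN·m per $
  sample Y: M = 7.10 kN·m per $
  sample W: M = 4.24 kN·m per $
  sample X: M = 2.86 kN·m per $
  sample U: M = 1.07 kN·m per $
  sample P: M = 0.798 kN·m per $
Sample V has the largest M.

sample V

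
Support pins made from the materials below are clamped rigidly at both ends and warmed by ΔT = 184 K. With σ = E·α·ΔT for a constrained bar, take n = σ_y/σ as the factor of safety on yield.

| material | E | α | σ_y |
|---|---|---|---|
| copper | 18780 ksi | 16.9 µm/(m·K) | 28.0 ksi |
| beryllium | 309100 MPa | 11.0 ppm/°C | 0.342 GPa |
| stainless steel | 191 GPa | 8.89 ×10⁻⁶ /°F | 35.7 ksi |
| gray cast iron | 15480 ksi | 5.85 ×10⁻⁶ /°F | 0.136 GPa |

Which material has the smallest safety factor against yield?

With everything in SI (GPa, ×10⁻⁶/K, MPa):
  copper: E = 129.5, α = 16.9, σ_y = 193.1 → σ = 403 MPa, n = 0.479
  beryllium: E = 309.1, α = 11.0, σ_y = 342.0 → σ = 626 MPa, n = 0.547
  stainless steel: E = 191.0, α = 16.0, σ_y = 246.1 → σ = 562 MPa, n = 0.438
  gray cast iron: E = 106.7, α = 10.5, σ_y = 136.0 → σ = 207 MPa, n = 0.658
Stainless steel has the lowest safety factor, n = 0.438.

stainless steel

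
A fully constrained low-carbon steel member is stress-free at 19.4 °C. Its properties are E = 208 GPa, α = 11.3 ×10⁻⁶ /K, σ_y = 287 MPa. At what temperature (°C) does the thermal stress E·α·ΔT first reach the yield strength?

142 °C

E·α·ΔT = 287.0 MPa ⇒ ΔT = 287.0 / (208.0×10³ × 11.3×10⁻⁶) = 122.1 K.
T = 19.4 + 122.1 = 141.5 °C.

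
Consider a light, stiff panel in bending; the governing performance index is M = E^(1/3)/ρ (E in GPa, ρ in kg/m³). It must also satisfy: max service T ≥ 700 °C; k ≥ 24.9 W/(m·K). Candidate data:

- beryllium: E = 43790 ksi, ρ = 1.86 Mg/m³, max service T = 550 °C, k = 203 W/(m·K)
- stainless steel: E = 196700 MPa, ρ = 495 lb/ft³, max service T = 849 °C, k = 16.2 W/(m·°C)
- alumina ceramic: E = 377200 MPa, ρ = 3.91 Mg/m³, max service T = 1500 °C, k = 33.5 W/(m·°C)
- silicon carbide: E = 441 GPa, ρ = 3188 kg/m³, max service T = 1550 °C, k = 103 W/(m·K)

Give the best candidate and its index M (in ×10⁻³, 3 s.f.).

Screen on constraints: max service T ≥ 700 °C; k ≥ 24.9 W/(m·K). Survivors: alumina ceramic, silicon carbide.
After converting to SI:
  alumina ceramic: E = 377.2 GPa, ρ = 3910 kg/m³
  silicon carbide: E = 441.0 GPa, ρ = 3188 kg/m³
  silicon carbide: M = 2.39×10⁻³
  alumina ceramic: M = 1.85×10⁻³
Silicon carbide has the largest M.

silicon carbide, M = 2.39×10⁻³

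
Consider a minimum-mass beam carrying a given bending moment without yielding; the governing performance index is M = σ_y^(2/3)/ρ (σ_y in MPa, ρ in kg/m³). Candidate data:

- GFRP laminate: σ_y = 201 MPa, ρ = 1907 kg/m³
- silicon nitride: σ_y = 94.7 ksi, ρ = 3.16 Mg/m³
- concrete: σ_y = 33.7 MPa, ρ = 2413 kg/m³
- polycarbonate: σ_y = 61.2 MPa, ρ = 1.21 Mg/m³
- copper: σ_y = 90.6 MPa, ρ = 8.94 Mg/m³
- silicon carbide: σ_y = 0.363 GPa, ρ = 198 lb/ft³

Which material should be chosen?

silicon nitride

After converting to SI:
  GFRP laminate: σ_y = 201.0 MPa, ρ = 1907 kg/m³
  silicon nitride: σ_y = 652.9 MPa, ρ = 3160 kg/m³
  concrete: σ_y = 33.70 MPa, ρ = 2413 kg/m³
  polycarbonate: σ_y = 61.20 MPa, ρ = 1210 kg/m³
  copper: σ_y = 90.60 MPa, ρ = 8940 kg/m³
  silicon carbide: σ_y = 363.0 MPa, ρ = 3172 kg/m³
  silicon nitride: M = 23.8×10⁻³
  GFRP laminate: M = 18.0×10⁻³
  silicon carbide: M = 16.0×10⁻³
  polycarbonate: M = 12.8×10⁻³
  concrete: M = 4.32×10⁻³
  copper: M = 2.26×10⁻³
The maximum is for silicon nitride.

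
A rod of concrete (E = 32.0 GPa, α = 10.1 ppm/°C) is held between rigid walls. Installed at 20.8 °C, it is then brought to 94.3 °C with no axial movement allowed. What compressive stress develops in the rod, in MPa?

ΔT = 73.50 K. Constrained thermal stress σ = E·α·ΔT = 32.00×10³ MPa × 10.1×10⁻⁶ × 73.50 = 23.8 MPa (compressive).

23.8 MPa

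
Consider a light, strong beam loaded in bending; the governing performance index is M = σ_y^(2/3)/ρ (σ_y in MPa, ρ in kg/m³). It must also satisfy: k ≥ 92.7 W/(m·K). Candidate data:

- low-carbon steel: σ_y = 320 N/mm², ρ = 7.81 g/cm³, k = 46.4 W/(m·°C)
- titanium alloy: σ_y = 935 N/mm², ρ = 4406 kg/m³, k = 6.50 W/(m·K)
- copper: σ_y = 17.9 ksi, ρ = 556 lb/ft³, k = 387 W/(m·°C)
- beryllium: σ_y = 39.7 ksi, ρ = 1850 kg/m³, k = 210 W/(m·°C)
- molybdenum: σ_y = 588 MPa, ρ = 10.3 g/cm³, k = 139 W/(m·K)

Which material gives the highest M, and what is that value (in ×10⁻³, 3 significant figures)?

beryllium, M = 22.8×10⁻³

Screen on constraints: k ≥ 92.7 W/(m·K). Survivors: copper, beryllium, molybdenum.
Normalizing units and computing the index:
  copper: σ_y = 123.4 MPa, ρ = 8906 kg/m³
  beryllium: σ_y = 273.7 MPa, ρ = 1850 kg/m³
  molybdenum: σ_y = 588.0 MPa, ρ = 10300 kg/m³
  beryllium: M = 22.8×10⁻³
  molybdenum: M = 6.81×10⁻³
  copper: M = 2.78×10⁻³
Beryllium ranks first.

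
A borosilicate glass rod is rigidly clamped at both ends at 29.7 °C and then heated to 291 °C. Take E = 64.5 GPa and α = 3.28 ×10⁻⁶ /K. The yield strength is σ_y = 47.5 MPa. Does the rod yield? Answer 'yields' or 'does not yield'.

yields

ΔT = 261.3 K. Constrained thermal stress σ = E·α·ΔT = 64.50×10³ MPa × 3.28×10⁻⁶ × 261.3 = 55.3 MPa (compressive).
Compare to σ_y = 47.5 MPa: σ ≥ σ_y, so it yields.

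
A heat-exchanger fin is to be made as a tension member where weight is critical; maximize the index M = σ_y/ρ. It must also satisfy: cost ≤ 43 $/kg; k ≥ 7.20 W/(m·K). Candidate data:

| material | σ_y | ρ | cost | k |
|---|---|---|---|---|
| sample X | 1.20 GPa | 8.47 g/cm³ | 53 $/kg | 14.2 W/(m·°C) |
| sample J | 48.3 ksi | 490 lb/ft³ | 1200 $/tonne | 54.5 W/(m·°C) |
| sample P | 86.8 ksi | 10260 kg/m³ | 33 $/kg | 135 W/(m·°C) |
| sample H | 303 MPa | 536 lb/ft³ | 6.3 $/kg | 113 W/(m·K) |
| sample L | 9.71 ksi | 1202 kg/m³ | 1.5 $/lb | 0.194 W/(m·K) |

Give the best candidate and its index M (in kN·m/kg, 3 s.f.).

Screen on constraints: cost ≤ 43 $/kg; k ≥ 7.20 W/(m·K). Survivors: sample J, sample P, sample H.
Convert each candidate to consistent units, then evaluate M:
  sample J: σ_y = 333.0 MPa, ρ = 7849 kg/m³
  sample P: σ_y = 598.5 MPa, ρ = 10260 kg/m³
  sample H: σ_y = 303.0 MPa, ρ = 8586 kg/m³
  sample P: M = 58.3 kN·m/kg
  sample J: M = 42.4 kN·m/kg
  sample H: M = 35.3 kN·m/kg
Sample P ranks first.

sample P, M = 58.3 kN·m/kg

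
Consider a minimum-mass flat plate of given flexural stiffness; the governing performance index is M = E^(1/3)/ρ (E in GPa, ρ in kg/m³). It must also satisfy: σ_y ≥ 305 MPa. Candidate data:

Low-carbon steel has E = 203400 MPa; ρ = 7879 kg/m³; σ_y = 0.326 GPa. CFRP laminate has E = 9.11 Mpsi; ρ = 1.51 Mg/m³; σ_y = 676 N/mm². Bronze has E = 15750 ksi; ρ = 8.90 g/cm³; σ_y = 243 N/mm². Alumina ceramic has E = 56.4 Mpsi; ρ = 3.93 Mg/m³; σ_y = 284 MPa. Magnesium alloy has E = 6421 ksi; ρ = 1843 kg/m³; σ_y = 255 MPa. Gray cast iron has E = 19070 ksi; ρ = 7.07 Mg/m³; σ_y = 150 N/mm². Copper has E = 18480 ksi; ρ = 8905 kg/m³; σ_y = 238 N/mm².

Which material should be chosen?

Screen on constraints: σ_y ≥ 305 MPa. Survivors: low-carbon steel, CFRP laminate.
After converting to SI:
  low-carbon steel: E = 203.4 GPa, ρ = 7879 kg/m³
  CFRP laminate: E = 62.81 GPa, ρ = 1510 kg/m³
  CFRP laminate: M = 2.63×10⁻³
  low-carbon steel: M = 0.746×10⁻³
The maximum is for CFRP laminate.

CFRP laminate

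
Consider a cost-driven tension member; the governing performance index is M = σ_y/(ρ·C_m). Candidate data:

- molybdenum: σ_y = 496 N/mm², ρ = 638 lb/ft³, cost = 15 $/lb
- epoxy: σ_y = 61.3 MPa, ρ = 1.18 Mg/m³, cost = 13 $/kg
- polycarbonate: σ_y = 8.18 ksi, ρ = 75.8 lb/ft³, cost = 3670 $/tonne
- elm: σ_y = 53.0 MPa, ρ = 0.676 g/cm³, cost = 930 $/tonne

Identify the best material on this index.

After converting to SI:
  molybdenum: σ_y = 496.0 MPa, ρ = 10220 kg/m³, cost = 33.07 $/kg
  epoxy: σ_y = 61.30 MPa, ρ = 1180 kg/m³, cost = 13.00 $/kg
  polycarbonate: σ_y = 56.40 MPa, ρ = 1214 kg/m³, cost = 3.670 $/kg
  elm: σ_y = 53.00 MPa, ρ = 676.0 kg/m³, cost = 0.9300 $/kg
  elm: M = 84.3 kN·m per $
  polycarbonate: M = 12.7 kN·m per $
  epoxy: M = 4.00 kN·m per $
  molybdenum: M = 1.47 kN·m per $
Elm has the largest M.

elm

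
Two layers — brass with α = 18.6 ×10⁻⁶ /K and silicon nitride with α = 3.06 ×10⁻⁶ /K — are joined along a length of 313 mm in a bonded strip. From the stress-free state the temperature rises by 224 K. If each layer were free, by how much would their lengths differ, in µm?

Δα = |18.6 − 3.06|×10⁻⁶/K = 15.5×10⁻⁶/K.
ΔL_mismatch = Δα·L·ΔT = 15.5×10⁻⁶ × 313.0 mm × 224.0 K = 1090 µm.

1090 µm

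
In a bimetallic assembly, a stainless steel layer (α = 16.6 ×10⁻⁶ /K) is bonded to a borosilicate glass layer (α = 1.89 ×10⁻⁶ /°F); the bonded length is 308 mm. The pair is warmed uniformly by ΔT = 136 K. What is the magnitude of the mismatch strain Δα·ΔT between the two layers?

borosilicate glass: α = 1.89×10⁻⁶/°F × 9/5 = 3.40×10⁻⁶/K.
Δα = |16.6 − 3.40|×10⁻⁶/K = 13.2×10⁻⁶/K.
Mismatch strain = Δα·ΔT = 13.2×10⁻⁶ × 136.0 = 1.79×10⁻³.

1.79×10⁻³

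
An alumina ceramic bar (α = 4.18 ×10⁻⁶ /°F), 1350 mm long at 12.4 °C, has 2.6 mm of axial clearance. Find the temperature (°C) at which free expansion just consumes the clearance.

268 °C

α = 4.18×10⁻⁶/°F × 9/5 = 7.52×10⁻⁶/K.
α·L₀·ΔT = 2.6 mm ⇒ ΔT = 2.6 / (7.52×10⁻⁶ × 1350.0) = 256.0 K.
T = 12.4 + 256.0 = 268.4 °C.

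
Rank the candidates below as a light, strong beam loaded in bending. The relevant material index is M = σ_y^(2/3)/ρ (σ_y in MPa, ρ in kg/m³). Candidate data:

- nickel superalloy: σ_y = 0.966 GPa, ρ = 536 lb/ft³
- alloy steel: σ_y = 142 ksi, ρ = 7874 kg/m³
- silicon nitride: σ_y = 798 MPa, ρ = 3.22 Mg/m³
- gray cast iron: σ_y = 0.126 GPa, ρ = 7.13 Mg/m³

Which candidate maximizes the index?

Normalizing units and computing the index:
  nickel superalloy: σ_y = 966.0 MPa, ρ = 8586 kg/m³
  alloy steel: σ_y = 979.1 MPa, ρ = 7874 kg/m³
  silicon nitride: σ_y = 798.0 MPa, ρ = 3220 kg/m³
  gray cast iron: σ_y = 126.0 MPa, ρ = 7130 kg/m³
  silicon nitride: M = 26.7×10⁻³
  alloy steel: M = 12.5×10⁻³
  nickel superalloy: M = 11.4×10⁻³
  gray cast iron: M = 3.52×10⁻³
The maximum is for silicon nitride.

silicon nitride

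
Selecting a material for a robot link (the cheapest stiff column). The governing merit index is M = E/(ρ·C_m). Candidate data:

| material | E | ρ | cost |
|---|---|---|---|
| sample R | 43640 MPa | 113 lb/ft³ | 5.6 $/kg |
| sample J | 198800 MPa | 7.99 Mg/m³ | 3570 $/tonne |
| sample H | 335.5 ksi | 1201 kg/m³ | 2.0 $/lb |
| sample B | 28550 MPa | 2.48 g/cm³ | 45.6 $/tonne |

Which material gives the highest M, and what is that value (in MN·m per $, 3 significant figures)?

Convert each candidate to consistent units, then evaluate M:
  sample R: E = 43.64 GPa, ρ = 1810 kg/m³, cost = 5.600 $/kg
  sample J: E = 198.8 GPa, ρ = 7990 kg/m³, cost = 3.570 $/kg
  sample H: E = 2.313 GPa, ρ = 1201 kg/m³, cost = 4.409 $/kg
  sample B: E = 28.55 GPa, ρ = 2480 kg/m³, cost = 0.04560 $/kg
  sample B: M = 252 MN·m per $
  sample J: M = 6.97 MN·m per $
  sample R: M = 4.31 MN·m per $
  sample H: M = 0.437 MN·m per $
Sample B ranks first.

sample B, M = 252 MN·m per $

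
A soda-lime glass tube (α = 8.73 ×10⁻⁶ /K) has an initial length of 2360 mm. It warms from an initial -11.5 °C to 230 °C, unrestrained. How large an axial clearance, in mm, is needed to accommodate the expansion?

ΔT = 230 − (-11.5) = 241.5 K.
ΔL = α·L₀·ΔT = 8.73×10⁻⁶ × 2360 mm × 241.5 K = 4.98 mm.

4.98 mm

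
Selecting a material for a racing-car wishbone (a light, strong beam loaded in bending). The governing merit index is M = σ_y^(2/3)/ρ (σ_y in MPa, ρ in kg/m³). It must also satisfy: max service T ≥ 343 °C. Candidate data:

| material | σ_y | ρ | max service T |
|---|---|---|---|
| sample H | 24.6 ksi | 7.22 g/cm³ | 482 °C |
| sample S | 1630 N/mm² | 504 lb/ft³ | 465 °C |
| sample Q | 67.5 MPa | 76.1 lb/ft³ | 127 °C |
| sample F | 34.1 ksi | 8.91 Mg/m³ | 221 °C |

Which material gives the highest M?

Screen on constraints: max service T ≥ 343 °C. Survivors: sample H, sample S.
After converting to SI:
  sample H: σ_y = 169.6 MPa, ρ = 7220 kg/m³
  sample S: σ_y = 1630 MPa, ρ = 8073 kg/m³
  sample S: M = 17.2×10⁻³
  sample H: M = 4.24×10⁻³
Highest index: sample S.

sample S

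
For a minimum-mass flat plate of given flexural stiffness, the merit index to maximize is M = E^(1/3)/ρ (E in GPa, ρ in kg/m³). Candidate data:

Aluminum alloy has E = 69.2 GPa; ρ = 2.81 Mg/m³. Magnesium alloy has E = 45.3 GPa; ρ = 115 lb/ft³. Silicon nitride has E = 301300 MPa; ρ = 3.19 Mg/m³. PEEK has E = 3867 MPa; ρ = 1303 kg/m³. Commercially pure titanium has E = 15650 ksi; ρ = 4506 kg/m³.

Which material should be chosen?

Normalizing units and computing the index:
  aluminum alloy: E = 69.20 GPa, ρ = 2810 kg/m³
  magnesium alloy: E = 45.30 GPa, ρ = 1842 kg/m³
  silicon nitride: E = 301.3 GPa, ρ = 3190 kg/m³
  PEEK: E = 3.867 GPa, ρ = 1303 kg/m³
  commercially pure titanium: E = 107.9 GPa, ρ = 4506 kg/m³
  silicon nitride: M = 2.10×10⁻³
  magnesium alloy: M = 1.94×10⁻³
  aluminum alloy: M = 1.46×10⁻³
  PEEK: M = 1.20×10⁻³
  commercially pure titanium: M = 1.06×10⁻³
Silicon nitride has the largest M.

silicon nitride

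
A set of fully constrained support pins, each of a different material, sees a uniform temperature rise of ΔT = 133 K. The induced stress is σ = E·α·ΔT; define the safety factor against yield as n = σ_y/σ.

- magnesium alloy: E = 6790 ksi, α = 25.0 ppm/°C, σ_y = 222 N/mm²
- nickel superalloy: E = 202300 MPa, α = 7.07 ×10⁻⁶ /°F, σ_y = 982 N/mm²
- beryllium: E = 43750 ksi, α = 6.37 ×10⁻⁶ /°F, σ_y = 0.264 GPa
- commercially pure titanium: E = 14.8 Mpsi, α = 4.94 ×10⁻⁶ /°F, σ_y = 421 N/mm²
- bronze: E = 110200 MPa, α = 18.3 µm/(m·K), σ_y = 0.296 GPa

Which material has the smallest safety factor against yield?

Per material, after unit conversion:
  magnesium alloy: E = 46.82, α = 25.0, σ_y = 222.0 → σ = 156 MPa, n = 1.43
  nickel superalloy: E = 202.3, α = 12.7, σ_y = 982.0 → σ = 342 MPa, n = 2.87
  beryllium: E = 301.6, α = 11.5, σ_y = 264.0 → σ = 460 MPa, n = 0.574
  commercially pure titanium: E = 102.0, α = 8.89, σ_y = 421.0 → σ = 121 MPa, n = 3.49
  bronze: E = 110.2, α = 18.3, σ_y = 296.0 → σ = 268 MPa, n = 1.10
Smallest n: beryllium with n = 0.574.

beryllium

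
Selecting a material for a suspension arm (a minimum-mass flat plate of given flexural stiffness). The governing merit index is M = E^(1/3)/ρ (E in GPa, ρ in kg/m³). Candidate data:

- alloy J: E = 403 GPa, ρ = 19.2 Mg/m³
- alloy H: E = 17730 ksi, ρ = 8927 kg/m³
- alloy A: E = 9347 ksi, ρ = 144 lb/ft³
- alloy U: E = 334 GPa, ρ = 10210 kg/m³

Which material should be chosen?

alloy A

Putting every candidate on a common basis:
  alloy J: E = 403.0 GPa, ρ = 19200 kg/m³
  alloy H: E = 122.2 GPa, ρ = 8927 kg/m³
  alloy A: E = 64.45 GPa, ρ = 2307 kg/m³
  alloy U: E = 334.0 GPa, ρ = 10210 kg/m³
  alloy A: M = 1.74×10⁻³
  alloy U: M = 0.680×10⁻³
  alloy H: M = 0.556×10⁻³
  alloy J: M = 0.385×10⁻³
The maximum is for alloy A.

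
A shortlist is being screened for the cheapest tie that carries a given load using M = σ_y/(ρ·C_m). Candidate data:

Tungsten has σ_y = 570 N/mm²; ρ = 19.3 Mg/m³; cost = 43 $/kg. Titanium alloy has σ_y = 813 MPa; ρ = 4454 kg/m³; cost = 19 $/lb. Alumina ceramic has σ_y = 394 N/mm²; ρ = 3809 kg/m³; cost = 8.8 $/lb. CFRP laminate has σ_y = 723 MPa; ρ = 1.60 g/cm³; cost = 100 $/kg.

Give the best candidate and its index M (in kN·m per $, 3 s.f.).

In SI units:
  tungsten: σ_y = 570.0 MPa, ρ = 19300 kg/m³, cost = 43.00 $/kg
  titanium alloy: σ_y = 813.0 MPa, ρ = 4454 kg/m³, cost = 41.89 $/kg
  alumina ceramic: σ_y = 394.0 MPa, ρ = 3809 kg/m³, cost = 19.40 $/kg
  CFRP laminate: σ_y = 723.0 MPa, ρ = 1600 kg/m³, cost = 100.0 $/kg
  alumina ceramic: M = 5.33 kN·m per $
  CFRP laminate: M = 4.52 kN·m per $
  titanium alloy: M = 4.36 kN·m per $
  tungsten: M = 0.687 kN·m per $
Alumina ceramic ranks first.

alumina ceramic, M = 5.33 kN·m per $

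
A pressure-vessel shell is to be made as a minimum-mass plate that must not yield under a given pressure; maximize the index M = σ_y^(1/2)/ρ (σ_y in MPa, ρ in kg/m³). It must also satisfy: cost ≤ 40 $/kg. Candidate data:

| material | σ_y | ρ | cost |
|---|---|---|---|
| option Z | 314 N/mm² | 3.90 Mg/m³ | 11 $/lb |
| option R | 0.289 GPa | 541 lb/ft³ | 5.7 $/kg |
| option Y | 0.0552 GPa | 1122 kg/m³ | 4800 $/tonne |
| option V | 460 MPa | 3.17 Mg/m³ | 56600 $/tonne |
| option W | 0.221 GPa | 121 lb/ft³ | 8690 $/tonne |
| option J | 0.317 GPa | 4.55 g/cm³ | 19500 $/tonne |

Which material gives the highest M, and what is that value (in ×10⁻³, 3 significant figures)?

option W, M = 7.67×10⁻³

Screen on constraints: cost ≤ 40 $/kg. Survivors: option Z, option R, option Y, option W, option J.
Putting every candidate on a common basis:
  option Z: σ_y = 314.0 MPa, ρ = 3900 kg/m³
  option R: σ_y = 289.0 MPa, ρ = 8666 kg/m³
  option Y: σ_y = 55.20 MPa, ρ = 1122 kg/m³
  option W: σ_y = 221.0 MPa, ρ = 1938 kg/m³
  option J: σ_y = 317.0 MPa, ρ = 4550 kg/m³
  option W: M = 7.67×10⁻³
  option Y: M = 6.62×10⁻³
  option Z: M = 4.54×10⁻³
  option J: M = 3.91×10⁻³
  option R: M = 1.96×10⁻³
Option W ranks first.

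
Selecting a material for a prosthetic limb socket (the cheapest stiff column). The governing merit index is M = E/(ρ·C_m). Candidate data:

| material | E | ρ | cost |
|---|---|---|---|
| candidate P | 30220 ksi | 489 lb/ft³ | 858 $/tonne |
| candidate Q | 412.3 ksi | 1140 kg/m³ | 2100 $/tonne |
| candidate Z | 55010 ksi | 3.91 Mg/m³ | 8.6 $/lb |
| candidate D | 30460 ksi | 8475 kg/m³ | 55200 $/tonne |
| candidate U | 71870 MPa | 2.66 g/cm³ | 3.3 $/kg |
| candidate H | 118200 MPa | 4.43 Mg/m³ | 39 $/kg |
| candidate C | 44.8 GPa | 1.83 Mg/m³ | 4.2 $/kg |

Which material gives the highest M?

candidate P

In SI units:
  candidate P: E = 208.4 GPa, ρ = 7833 kg/m³, cost = 0.8580 $/kg
  candidate Q: E = 2.843 GPa, ρ = 1140 kg/m³, cost = 2.100 $/kg
  candidate Z: E = 379.3 GPa, ρ = 3910 kg/m³, cost = 18.96 $/kg
  candidate D: E = 210.0 GPa, ρ = 8475 kg/m³, cost = 55.20 $/kg
  candidate U: E = 71.87 GPa, ρ = 2660 kg/m³, cost = 3.300 $/kg
  candidate H: E = 118.2 GPa, ρ = 4430 kg/m³, cost = 39.00 $/kg
  candidate C: E = 44.80 GPa, ρ = 1830 kg/m³, cost = 4.200 $/kg
  candidate P: M = 31.0 MN·m per $
  candidate U: M = 8.19 MN·m per $
  candidate C: M = 5.83 MN·m per $
  candidate Z: M = 5.12 MN·m per $
  candidate Q: M = 1.19 MN·m per $
  candidate H: M = 0.684 MN·m per $
  candidate D: M = 0.449 MN·m per $
Candidate P has the largest M.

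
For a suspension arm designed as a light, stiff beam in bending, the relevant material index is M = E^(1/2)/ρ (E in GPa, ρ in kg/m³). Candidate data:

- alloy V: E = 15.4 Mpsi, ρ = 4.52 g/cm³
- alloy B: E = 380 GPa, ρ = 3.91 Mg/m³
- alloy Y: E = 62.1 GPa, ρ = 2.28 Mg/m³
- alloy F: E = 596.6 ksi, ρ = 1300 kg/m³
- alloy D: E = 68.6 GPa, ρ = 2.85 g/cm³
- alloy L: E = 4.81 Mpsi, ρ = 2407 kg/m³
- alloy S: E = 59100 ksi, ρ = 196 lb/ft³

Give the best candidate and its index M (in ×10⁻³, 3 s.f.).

Convert each candidate to consistent units, then evaluate M:
  alloy V: E = 106.2 GPa, ρ = 4520 kg/m³
  alloy B: E = 380.0 GPa, ρ = 3910 kg/m³
  alloy Y: E = 62.10 GPa, ρ = 2280 kg/m³
  alloy F: E = 4.113 GPa, ρ = 1300 kg/m³
  alloy D: E = 68.60 GPa, ρ = 2850 kg/m³
  alloy L: E = 33.16 GPa, ρ = 2407 kg/m³
  alloy S: E = 407.5 GPa, ρ = 3140 kg/m³
  alloy S: M = 6.43×10⁻³
  alloy B: M = 4.99×10⁻³
  alloy Y: M = 3.46×10⁻³
  alloy D: M = 2.91×10⁻³
  alloy L: M = 2.39×10⁻³
  alloy V: M = 2.28×10⁻³
  alloy F: M = 1.56×10⁻³
Alloy S has the largest M.

alloy S, M = 6.43×10⁻³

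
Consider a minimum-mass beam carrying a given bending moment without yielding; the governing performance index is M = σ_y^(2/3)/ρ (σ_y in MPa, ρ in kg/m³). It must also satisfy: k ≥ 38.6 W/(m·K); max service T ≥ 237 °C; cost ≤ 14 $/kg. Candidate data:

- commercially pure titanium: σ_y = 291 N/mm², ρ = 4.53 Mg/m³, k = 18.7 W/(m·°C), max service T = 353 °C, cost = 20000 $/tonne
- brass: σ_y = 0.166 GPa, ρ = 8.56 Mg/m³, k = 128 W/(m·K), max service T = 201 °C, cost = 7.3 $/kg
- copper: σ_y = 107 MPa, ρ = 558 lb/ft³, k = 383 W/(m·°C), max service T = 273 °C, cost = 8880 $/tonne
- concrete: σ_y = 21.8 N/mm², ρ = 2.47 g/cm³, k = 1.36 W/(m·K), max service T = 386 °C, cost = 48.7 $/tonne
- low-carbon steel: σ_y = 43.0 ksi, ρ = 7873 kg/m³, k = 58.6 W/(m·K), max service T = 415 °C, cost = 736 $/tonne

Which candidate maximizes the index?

Screen on constraints: k ≥ 38.6 W/(m·K); max service T ≥ 237 °C; cost ≤ 14 $/kg. Survivors: copper, low-carbon steel.
After converting to SI:
  copper: σ_y = 107.0 MPa, ρ = 8938 kg/m³
  low-carbon steel: σ_y = 296.5 MPa, ρ = 7873 kg/m³
  low-carbon steel: M = 5.65×10⁻³
  copper: M = 2.52×10⁻³
Low-carbon steel has the largest M.

low-carbon steel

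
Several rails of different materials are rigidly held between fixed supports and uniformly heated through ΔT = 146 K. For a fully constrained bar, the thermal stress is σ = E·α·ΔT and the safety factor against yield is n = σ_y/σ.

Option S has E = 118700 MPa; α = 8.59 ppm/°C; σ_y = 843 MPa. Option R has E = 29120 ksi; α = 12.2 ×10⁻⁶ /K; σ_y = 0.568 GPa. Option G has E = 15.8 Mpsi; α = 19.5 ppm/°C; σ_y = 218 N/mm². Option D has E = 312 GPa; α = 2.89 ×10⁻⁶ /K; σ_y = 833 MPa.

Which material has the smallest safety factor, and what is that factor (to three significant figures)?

option G, n = 0.703

Converting E to GPa, α to ×10⁻⁶/K, σ_y to MPa, then σ and n for each:
  option S: E = 118.7, α = 8.59, σ_y = 843.0 → σ = 149 MPa, n = 5.66
  option R: E = 200.8, α = 12.2, σ_y = 568.0 → σ = 358 MPa, n = 1.59
  option G: E = 108.9, α = 19.5, σ_y = 218.0 → σ = 310 MPa, n = 0.703
  option D: E = 312.0, α = 2.89, σ_y = 833.0 → σ = 132 MPa, n = 6.33
The minimum is option G at n = 0.703.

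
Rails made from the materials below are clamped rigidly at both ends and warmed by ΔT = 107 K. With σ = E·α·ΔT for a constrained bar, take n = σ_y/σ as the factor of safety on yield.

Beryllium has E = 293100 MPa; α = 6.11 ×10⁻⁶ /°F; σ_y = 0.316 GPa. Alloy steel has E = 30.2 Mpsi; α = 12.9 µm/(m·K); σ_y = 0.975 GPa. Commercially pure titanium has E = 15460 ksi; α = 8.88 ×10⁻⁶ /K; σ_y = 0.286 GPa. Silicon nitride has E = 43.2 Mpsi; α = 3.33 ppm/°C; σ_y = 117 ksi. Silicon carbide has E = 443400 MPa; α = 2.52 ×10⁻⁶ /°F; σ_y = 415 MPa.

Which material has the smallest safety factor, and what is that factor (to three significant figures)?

beryllium, n = 0.916

In consistent units (E in GPa, α in ×10⁻⁶/K, σ_y in MPa):
  beryllium: E = 293.1, α = 11.0, σ_y = 316.0 → σ = 345 MPa, n = 0.916
  alloy steel: E = 208.2, α = 12.9, σ_y = 975.0 → σ = 287 MPa, n = 3.39
  commercially pure titanium: E = 106.6, α = 8.88, σ_y = 286.0 → σ = 101 MPa, n = 2.82
  silicon nitride: E = 297.9, α = 3.33, σ_y = 806.7 → σ = 106 MPa, n = 7.60
  silicon carbide: E = 443.4, α = 4.54, σ_y = 415.0 → σ = 215 MPa, n = 1.93
The minimum is beryllium at n = 0.916.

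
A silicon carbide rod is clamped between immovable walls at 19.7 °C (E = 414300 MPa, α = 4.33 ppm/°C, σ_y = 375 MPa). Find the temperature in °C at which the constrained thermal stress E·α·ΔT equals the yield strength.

229 °C

E = 414300 MPa = 414.3 GPa.
E·α·ΔT = 375.0 MPa ⇒ ΔT = 375.0 / (414.3×10³ × 4.33×10⁻⁶) = 209.0 K.
T = 19.7 + 209.0 = 228.7 °C.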